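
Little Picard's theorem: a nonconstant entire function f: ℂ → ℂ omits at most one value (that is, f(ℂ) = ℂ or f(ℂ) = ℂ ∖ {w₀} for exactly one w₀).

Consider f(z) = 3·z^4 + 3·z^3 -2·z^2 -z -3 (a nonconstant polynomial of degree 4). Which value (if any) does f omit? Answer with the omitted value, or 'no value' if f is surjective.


Little Picard bounds the complement of f(ℂ) to at most one point.
For every w ∈ ℂ, the equation p(z) − w = 0 is a nonconstant polynomial in z and hence has at least one root by the fundamental theorem of algebra. So p is surjective onto ℂ, omitting no value.

Omitted value: no value.


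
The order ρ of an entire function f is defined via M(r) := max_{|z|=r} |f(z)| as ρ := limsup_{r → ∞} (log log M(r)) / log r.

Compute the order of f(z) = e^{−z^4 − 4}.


|e^{−z^4 − 4}| = e^{Re(-1·z^4) + -4} ≤ e^{1|z|^4 + -4} = e^{1r^4 + -4} on |z| = r, so ρ ≤ 4. Choosing z on |z|=r so that -1·z^4 is real positive (always possible by picking arg z appropriately) gives |f(z)| = e^{1r^4 + -4}, matching the bound. The additive constant -4 does not affect log log M(r) ~ 4·log r. Hence ρ = 4.
Therefore ρ = 4.

Order ρ = 4.


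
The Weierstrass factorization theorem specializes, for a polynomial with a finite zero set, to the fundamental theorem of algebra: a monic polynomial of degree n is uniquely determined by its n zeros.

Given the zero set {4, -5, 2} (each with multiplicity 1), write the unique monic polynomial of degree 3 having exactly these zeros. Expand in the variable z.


The polynomial is p(z) = ∏_{α ∈ S} (z − α), where S = {4, -5, 2}.
Expanding the product yields: p(z) = z^3 -z^2 -22·z + 40.
The resulting polynomial has degree 3 and real coefficients as required.

p(z) = z^3 -z^2 -22·z + 40.


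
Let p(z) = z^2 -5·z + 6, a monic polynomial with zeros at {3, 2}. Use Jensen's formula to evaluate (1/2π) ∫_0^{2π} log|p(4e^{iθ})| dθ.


Zeros: 2, 3; r = 4.
Inside |z| < r: 2, 3. Outside (|z| ≥ r): ∅.
p(0) = 6, so log|p(0)| = log(6) = 1.7918.
Apply Jensen: I(r) = log|p(0)| + Σ_k log(r/|z_k|), summed over zeros inside |z| < r.
  log(r/|z_k|) for z_k = 3: log(4/3) = 0.2877
  log(r/|z_k|) for z_k = 2: log(4/2) = 0.6931
Sum over inside zeros: 0.9808.
I(r) = log|p(0)| + (inside sum) = 1.7918 + 0.9808 = 2.7726.
Closed form (all zeros inside, monic): I(r) = n·log(r) = 2·log(4) = 2.7726. ✓

I(r) ≈ 2.7726.


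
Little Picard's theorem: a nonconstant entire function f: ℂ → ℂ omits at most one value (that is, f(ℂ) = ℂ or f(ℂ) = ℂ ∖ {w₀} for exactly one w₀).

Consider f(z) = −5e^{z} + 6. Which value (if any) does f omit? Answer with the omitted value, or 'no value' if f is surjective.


Little Picard bounds the complement of f(ℂ) to at most one point.
e^{z} is never zero on ℂ, so -5·e^{z} takes every value in ℂ ∖ {0}. Adding 6 shifts the range to ℂ ∖ {6}. Thus f omits exactly the value 6.

Omitted value: 6.


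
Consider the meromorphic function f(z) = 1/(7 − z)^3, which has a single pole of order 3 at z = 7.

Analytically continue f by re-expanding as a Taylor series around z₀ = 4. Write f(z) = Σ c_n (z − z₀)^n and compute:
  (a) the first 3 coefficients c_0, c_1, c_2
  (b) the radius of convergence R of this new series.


Let w = z − z₀, so z = z₀ + w.
Then 7 − z = 7 − (z₀ + w) = (7 − z₀) − w = 3 − w.
f(z) = 1/(3 − w)^3 = (1/(3)^3) · (1 − w/(3))^{−3}.
By the binomial series (1−u)^{−3} = Σ_{n≥0} C(n+2, 2) u^n for |u|<1, with u = w/(3):
  c_n = C(n+2, 2) / (3)^(n+3).
  c_0 = 1/(3)^3 = 1/27.
  c_1 = 3/(3)^4 = 1/27.
  c_2 = 6/(3)^5 = 2/81.
The series is valid for |w/d| < 1, i.e. |z − z₀| < |d|.
Radius of convergence: R = |7 − z₀| = |3| = 3 (distance from z₀ to the singularity z = 7).

c_0 = 1/27, c_1 = 1/27, c_2 = 2/81; R = 3.


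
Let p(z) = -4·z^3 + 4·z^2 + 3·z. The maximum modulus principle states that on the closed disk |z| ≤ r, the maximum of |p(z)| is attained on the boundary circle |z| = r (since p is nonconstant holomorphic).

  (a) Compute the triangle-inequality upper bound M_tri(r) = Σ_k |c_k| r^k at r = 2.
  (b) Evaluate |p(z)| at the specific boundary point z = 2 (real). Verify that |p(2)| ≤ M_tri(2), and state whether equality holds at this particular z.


Coefficients: c_0 = 0, c_1 = 3, c_2 = 4, c_3 = -4. Radius r = 2.
Part (a). Triangle bound: M_tri(r) = Σ_k |c_k| r^k
  = |0|·2^0 + |3|·2^1 + |4|·2^2 + |-4|·2^3
  = 0 + 6 + 16 + 32 = 54.
This bounds M(r) := max_{|z|=r} |p(z)| from above; equality holds iff all terms c_k z^k can be made to align in phase at a single z on |z|=r.
Part (b). At z = 2 (real, on the circle |z| = r):
  p(2) = (0)·2^0 + (3)·2^1 + (4)·2^2 + (-4)·2^3 = -10.
  |p(2)| = 10.
Check: |p(2)| = 10 ≤ 54 = M_tri(2). ✓ Equality does not hold at z = 2 (the coefficients have mixed signs, so the terms do not all align in phase there).

M_tri(2) = 54; |p(2)| = 10; equality at z=2: no.


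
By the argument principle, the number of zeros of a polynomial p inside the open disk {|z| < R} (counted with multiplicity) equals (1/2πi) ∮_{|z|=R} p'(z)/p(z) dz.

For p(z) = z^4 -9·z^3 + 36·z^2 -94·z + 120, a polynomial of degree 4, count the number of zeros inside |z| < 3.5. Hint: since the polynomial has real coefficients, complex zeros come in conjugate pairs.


The zeros of p are: 4, (1 + 3i), (1 - 3i), 3.
Their magnitudes are: 4, 3.162, 3.162, 3.
Zeros with |z| < R = 3.5: (1 + 3i), (1 - 3i), 3.
Count = 3.
By the argument principle, (1/2πi) ∮_{|z|=R} p'(z)/p(z) dz equals exactly this count.

Number of zeros inside |z| < 3.5: 3.


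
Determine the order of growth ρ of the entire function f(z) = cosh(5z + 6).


cosh(w) is a linear combination of e^{iw} and e^{−iw} (or e^w, e^{−w} in the hyperbolic case), so |cosh(w)| ≤ e^{|w|}. With w = 5z + 6, |w| ≤ 5|z| + 6 = 5r + 6 on |z| = r, giving M(r) ≤ e^{5r + 6}, so ρ ≤ 1. On a suitable ray (z = it for sin/cos; z = t for sinh/cosh, t real → ∞), |cosh(5z + 6)| grows like e^{5|t|}/2, so ρ ≥ 1. Hence ρ = 1.
Therefore ρ = 1.

Order ρ = 1.


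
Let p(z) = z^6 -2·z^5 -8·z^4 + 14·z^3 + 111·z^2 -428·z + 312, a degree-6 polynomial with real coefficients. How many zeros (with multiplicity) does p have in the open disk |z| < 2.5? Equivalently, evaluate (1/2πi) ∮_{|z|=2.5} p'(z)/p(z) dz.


The zeros of p are: (2 + 2i), (2 - 2i), 3, (-3 + 2i), (-3 - 2i), 1.
Their magnitudes are: 2.828, 2.828, 3, 3.606, 3.606, 1.
Zeros with |z| < R = 2.5: 1.
Count = 1.
By the argument principle, (1/2πi) ∮_{|z|=R} p'(z)/p(z) dz equals exactly this count.

Number of zeros inside |z| < 2.5: 1.


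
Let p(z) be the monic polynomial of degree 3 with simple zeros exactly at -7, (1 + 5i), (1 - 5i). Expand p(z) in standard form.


The polynomial is p(z) = ∏_{α ∈ S} (z − α), where S = {-7, (1 + 5i), (1 - 5i)}.
Expanding the product yields: p(z) = z^3 + 5·z^2 + 12·z + 182.
Note conjugate pairs combine to real quadratics: (z − (1+5i))(z − (1−5i)) = z² − 2z + 26.
The resulting polynomial has degree 3 and real coefficients as required.

p(z) = z^3 + 5·z^2 + 12·z + 182.


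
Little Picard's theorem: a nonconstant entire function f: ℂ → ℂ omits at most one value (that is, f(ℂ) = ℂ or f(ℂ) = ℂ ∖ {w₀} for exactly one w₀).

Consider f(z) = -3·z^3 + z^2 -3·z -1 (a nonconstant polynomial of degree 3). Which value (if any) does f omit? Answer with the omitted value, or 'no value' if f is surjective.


Little Picard bounds the complement of f(ℂ) to at most one point.
For every w ∈ ℂ, the equation p(z) − w = 0 is a nonconstant polynomial in z and hence has at least one root by the fundamental theorem of algebra. So p is surjective onto ℂ, omitting no value.

Omitted value: no value.


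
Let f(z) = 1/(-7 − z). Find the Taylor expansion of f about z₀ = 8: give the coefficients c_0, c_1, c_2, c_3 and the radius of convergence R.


Let w = z − z₀, so z = z₀ + w.
Then -7 − z = -7 − (z₀ + w) = (-7 − z₀) − w = -15 − w.
f(z) = 1/(-15 − w) = (1/(-15)) · 1/(1 − w/(-15)) = Σ_{n≥0} w^n / (-15)^(n+1).
So c_n = 1/(-15)^(n+1):
  c_0 = 1/(-15)^1 = -1/15.
  c_1 = 1/(-15)^2 = 1/225.
  c_2 = 1/(-15)^3 = -1/3375.
  c_3 = 1/(-15)^4 = 1/50625.
The series is valid for |w/d| < 1, i.e. |z − z₀| < |d|.
Radius of convergence: R = |-7 − z₀| = |-15| = 15 (distance from z₀ to the singularity z = -7).

c_0 = -1/15, c_1 = 1/225, c_2 = -1/3375, c_3 = 1/50625; R = 15.


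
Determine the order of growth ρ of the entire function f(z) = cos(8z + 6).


cos(w) is a linear combination of e^{iw} and e^{−iw} (or e^w, e^{−w} in the hyperbolic case), so |cos(w)| ≤ e^{|w|}. With w = 8z + 6, |w| ≤ 8|z| + 6 = 8r + 6 on |z| = r, giving M(r) ≤ e^{8r + 6}, so ρ ≤ 1. On a suitable ray (z = it for sin/cos; z = t for sinh/cosh, t real → ∞), |cos(8z + 6)| grows like e^{8|t|}/2, so ρ ≥ 1. Hence ρ = 1.
Therefore ρ = 1.

Order ρ = 1.


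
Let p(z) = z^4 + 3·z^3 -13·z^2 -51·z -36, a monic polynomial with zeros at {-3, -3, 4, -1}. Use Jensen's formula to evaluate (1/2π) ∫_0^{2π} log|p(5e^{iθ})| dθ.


Zeros: -3, -3, -1, 4; r = 5.
Inside |z| < r: -3, -3, -1, 4. Outside (|z| ≥ r): ∅.
p(0) = -36, so log|p(0)| = log(36) = 3.5835.
Apply Jensen: I(r) = log|p(0)| + Σ_k log(r/|z_k|), summed over zeros inside |z| < r.
  log(r/|z_k|) for z_k = -3: log(5/3) = 0.5108
  log(r/|z_k|) for z_k = -3: log(5/3) = 0.5108
  log(r/|z_k|) for z_k = 4: log(5/4) = 0.2231
  log(r/|z_k|) for z_k = -1: log(5/1) = 1.6094
Sum over inside zeros: 2.8542.
I(r) = log|p(0)| + (inside sum) = 3.5835 + 2.8542 = 6.4378.
Closed form (all zeros inside, monic): I(r) = n·log(r) = 4·log(5) = 6.4378. ✓

I(r) ≈ 6.4378.


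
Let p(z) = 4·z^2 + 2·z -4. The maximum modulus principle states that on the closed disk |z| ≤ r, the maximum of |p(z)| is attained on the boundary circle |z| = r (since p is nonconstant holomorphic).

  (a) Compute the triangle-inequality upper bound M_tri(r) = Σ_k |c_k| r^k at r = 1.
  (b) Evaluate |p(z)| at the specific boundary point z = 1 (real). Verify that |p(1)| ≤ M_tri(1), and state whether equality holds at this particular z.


Coefficients: c_0 = -4, c_1 = 2, c_2 = 4. Radius r = 1.
Part (a). Triangle bound: M_tri(r) = Σ_k |c_k| r^k
  = |-4|·1^0 + |2|·1^1 + |4|·1^2
  = 4 + 2 + 4 = 10.
This bounds M(r) := max_{|z|=r} |p(z)| from above; equality holds iff all terms c_k z^k can be made to align in phase at a single z on |z|=r.
Part (b). At z = 1 (real, on the circle |z| = r):
  p(1) = (-4)·1^0 + (2)·1^1 + (4)·1^2 = 2.
  |p(1)| = 2.
Check: |p(1)| = 2 ≤ 10 = M_tri(1). ✓ Equality does not hold at z = 1 (the coefficients have mixed signs, so the terms do not all align in phase there).

M_tri(1) = 10; |p(1)| = 2; equality at z=1: no.


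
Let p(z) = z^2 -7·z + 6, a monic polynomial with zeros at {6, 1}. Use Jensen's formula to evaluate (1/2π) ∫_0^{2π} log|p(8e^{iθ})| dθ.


Zeros: 1, 6; r = 8.
Inside |z| < r: 1, 6. Outside (|z| ≥ r): ∅.
p(0) = 6, so log|p(0)| = log(6) = 1.7918.
Apply Jensen: I(r) = log|p(0)| + Σ_k log(r/|z_k|), summed over zeros inside |z| < r.
  log(r/|z_k|) for z_k = 6: log(8/6) = 0.2877
  log(r/|z_k|) for z_k = 1: log(8/1) = 2.0794
Sum over inside zeros: 2.3671.
I(r) = log|p(0)| + (inside sum) = 1.7918 + 2.3671 = 4.1589.
Closed form (all zeros inside, monic): I(r) = n·log(r) = 2·log(8) = 4.1589. ✓

I(r) ≈ 4.1589.


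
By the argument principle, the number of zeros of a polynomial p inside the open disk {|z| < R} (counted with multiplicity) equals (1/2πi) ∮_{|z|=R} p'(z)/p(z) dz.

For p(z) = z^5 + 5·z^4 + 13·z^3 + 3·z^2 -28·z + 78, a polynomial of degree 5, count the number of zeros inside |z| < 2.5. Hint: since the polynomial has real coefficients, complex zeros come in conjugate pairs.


The zeros of p are: (-2 + 3i), (-2 - 3i), -3, (1 + 1i), (1 - 1i).
Their magnitudes are: 3.606, 3.606, 3, 1.414, 1.414.
Zeros with |z| < R = 2.5: (1 + 1i), (1 - 1i).
Count = 2.
By the argument principle, (1/2πi) ∮_{|z|=R} p'(z)/p(z) dz equals exactly this count.

Number of zeros inside |z| < 2.5: 2.


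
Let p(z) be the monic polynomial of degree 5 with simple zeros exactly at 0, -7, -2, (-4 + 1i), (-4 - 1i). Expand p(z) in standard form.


The polynomial is p(z) = ∏_{α ∈ S} (z − α), where S = {0, -7, -2, (-4 + 1i), (-4 - 1i)}.
Expanding the product yields: p(z) = z^5 + 17·z^4 + 103·z^3 + 265·z^2 + 238·z.
Note conjugate pairs combine to real quadratics: (z − (-4+1i))(z − (-4−1i)) = z² + 8z + 17.
The resulting polynomial has degree 5 and real coefficients as required.

p(z) = z^5 + 17·z^4 + 103·z^3 + 265·z^2 + 238·z.


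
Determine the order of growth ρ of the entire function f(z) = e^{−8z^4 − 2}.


|e^{−8z^4 − 2}| = e^{Re(-8·z^4) + -2} ≤ e^{8|z|^4 + -2} = e^{8r^4 + -2} on |z| = r, so ρ ≤ 4. Choosing z on |z|=r so that -8·z^4 is real positive (always possible by picking arg z appropriately) gives |f(z)| = e^{8r^4 + -2}, matching the bound. The additive constant -2 does not affect log log M(r) ~ 4·log r. Hence ρ = 4.
Therefore ρ = 4.

Order ρ = 4.


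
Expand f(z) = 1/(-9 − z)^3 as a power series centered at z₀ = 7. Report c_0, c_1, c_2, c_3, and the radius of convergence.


Let w = z − z₀, so z = z₀ + w.
Then -9 − z = -9 − (z₀ + w) = (-9 − z₀) − w = -16 − w.
f(z) = 1/(-16 − w)^3 = (1/(-16)^3) · (1 − w/(-16))^{−3}.
By the binomial series (1−u)^{−3} = Σ_{n≥0} C(n+2, 2) u^n for |u|<1, with u = w/(-16):
  c_n = C(n+2, 2) / (-16)^(n+3).
  c_0 = 1/(-16)^3 = -1/4096.
  c_1 = 3/(-16)^4 = 3/65536.
  c_2 = 6/(-16)^5 = -3/524288.
  c_3 = 10/(-16)^6 = 5/8388608.
The series is valid for |w/d| < 1, i.e. |z − z₀| < |d|.
Radius of convergence: R = |-9 − z₀| = |-16| = 16 (distance from z₀ to the singularity z = -9).

c_0 = -1/4096, c_1 = 3/65536, c_2 = -3/524288, c_3 = 5/8388608; R = 16.


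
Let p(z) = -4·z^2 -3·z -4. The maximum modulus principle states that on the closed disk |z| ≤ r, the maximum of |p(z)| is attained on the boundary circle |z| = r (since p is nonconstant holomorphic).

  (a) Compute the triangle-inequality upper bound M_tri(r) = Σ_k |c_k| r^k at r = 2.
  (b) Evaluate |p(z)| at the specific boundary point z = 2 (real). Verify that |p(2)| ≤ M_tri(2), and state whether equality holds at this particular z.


Coefficients: c_0 = -4, c_1 = -3, c_2 = -4. Radius r = 2.
Part (a). Triangle bound: M_tri(r) = Σ_k |c_k| r^k
  = |-4|·2^0 + |-3|·2^1 + |-4|·2^2
  = 4 + 6 + 16 = 26.
This bounds M(r) := max_{|z|=r} |p(z)| from above; equality holds iff all terms c_k z^k can be made to align in phase at a single z on |z|=r.
Part (b). At z = 2 (real, on the circle |z| = r):
  p(2) = (-4)·2^0 + (-3)·2^1 + (-4)·2^2 = -26.
  |p(2)| = 26.
Since all nonzero coefficients share the same sign, |p(2)| = 26 = M_tri(2); the triangle bound is attained at z = 2, so in fact M(r) = 26.

M_tri(2) = 26; |p(2)| = 26; equality at z=2: yes.


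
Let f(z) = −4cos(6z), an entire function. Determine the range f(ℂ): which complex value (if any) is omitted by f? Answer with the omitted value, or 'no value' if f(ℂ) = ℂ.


Little Picard bounds the complement of f(ℂ) to at most one point.
cos is entire and surjective onto ℂ: for every w ∈ ℂ, cos(ζ) = w has a solution ζ ∈ ℂ (e.g., via the complex inverse arccos). With ζ = 6z this gives z = ζ/(6). Then -4·cos(6z) takes every value in -4·ℂ = ℂ, and adding 0 is a bijection of ℂ. So f is surjective and omits no value. (Note: only on the real line is cos bounded by [−1, 1].)

Omitted value: no value.


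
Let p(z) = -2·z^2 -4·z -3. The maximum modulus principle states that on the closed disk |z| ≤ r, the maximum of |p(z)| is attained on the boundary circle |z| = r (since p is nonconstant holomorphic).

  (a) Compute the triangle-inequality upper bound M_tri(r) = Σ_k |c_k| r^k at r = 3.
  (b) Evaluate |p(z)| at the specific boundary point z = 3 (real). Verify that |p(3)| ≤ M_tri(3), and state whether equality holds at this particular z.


Coefficients: c_0 = -3, c_1 = -4, c_2 = -2. Radius r = 3.
Part (a). Triangle bound: M_tri(r) = Σ_k |c_k| r^k
  = |-3|·3^0 + |-4|·3^1 + |-2|·3^2
  = 3 + 12 + 18 = 33.
This bounds M(r) := max_{|z|=r} |p(z)| from above; equality holds iff all terms c_k z^k can be made to align in phase at a single z on |z|=r.
Part (b). At z = 3 (real, on the circle |z| = r):
  p(3) = (-3)·3^0 + (-4)·3^1 + (-2)·3^2 = -33.
  |p(3)| = 33.
Since all nonzero coefficients share the same sign, |p(3)| = 33 = M_tri(3); the triangle bound is attained at z = 3, so in fact M(r) = 33.

M_tri(3) = 33; |p(3)| = 33; equality at z=3: yes.


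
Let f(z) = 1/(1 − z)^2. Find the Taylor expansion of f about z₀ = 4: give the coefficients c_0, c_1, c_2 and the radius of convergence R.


Let w = z − z₀, so z = z₀ + w.
Then 1 − z = 1 − (z₀ + w) = (1 − z₀) − w = -3 − w.
f(z) = 1/(-3 − w)^2 = (1/(-3)^2) · (1 − w/(-3))^{−2}.
By the binomial series (1−u)^{−2} = Σ_{n≥0} C(n+1, 1) u^n for |u|<1, with u = w/(-3):
  c_n = C(n+1, 1) / (-3)^(n+2).
  c_0 = 1/(-3)^2 = 1/9.
  c_1 = 2/(-3)^3 = -2/27.
  c_2 = 3/(-3)^4 = 1/27.
The series is valid for |w/d| < 1, i.e. |z − z₀| < |d|.
Radius of convergence: R = |1 − z₀| = |-3| = 3 (distance from z₀ to the singularity z = 1).

c_0 = 1/9, c_1 = -2/27, c_2 = 1/27; R = 3.


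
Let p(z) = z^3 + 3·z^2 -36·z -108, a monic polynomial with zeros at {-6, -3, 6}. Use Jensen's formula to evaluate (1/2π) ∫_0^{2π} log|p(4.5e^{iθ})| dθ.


Zeros: -6, -3, 6; r = 4.5.
Inside |z| < r: -3. Outside (|z| ≥ r): -6, 6.
p(0) = -108, so log|p(0)| = log(108) = 4.6821.
Apply Jensen: I(r) = log|p(0)| + Σ_k log(r/|z_k|), summed over zeros inside |z| < r.
  log(r/|z_k|) for z_k = -3: log(4.5/3) = 0.4055
  Outside zeros (-6, 6) contribute nothing to the Jensen sum.
Sum over inside zeros: 0.4055.
I(r) = log|p(0)| + (inside sum) = 4.6821 + 0.4055 = 5.0876.
Note: since some zeros are outside |z| ≤ r, the simplified n·log(r) form does NOT apply — only the inside zeros contribute.

I(r) ≈ 5.0876.


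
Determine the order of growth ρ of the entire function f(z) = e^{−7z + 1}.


|e^{−7z + 1}| = e^{Re(-7·z) + 1} ≤ e^{7|z|^1 + 1} = e^{7r^1 + 1} on |z| = r, so ρ ≤ 1. Choosing z on |z|=r so that -7·z is real positive (always possible by picking arg z appropriately) gives |f(z)| = e^{7r^1 + 1}, matching the bound. The additive constant 1 does not affect log log M(r) ~ 1·log r. Hence ρ = 1.
Therefore ρ = 1.

Order ρ = 1.


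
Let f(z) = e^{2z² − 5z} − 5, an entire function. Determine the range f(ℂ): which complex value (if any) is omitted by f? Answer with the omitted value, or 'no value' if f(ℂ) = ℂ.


Little Picard bounds the complement of f(ℂ) to at most one point.
The exponent g(z) = 2z² − 5z is a nonconstant polynomial, hence surjective onto ℂ. So e^{g(z)} takes every value in {e^w : w ∈ ℂ} = ℂ ∖ {0}. Adding -5 shifts the range to ℂ ∖ {-5}. f omits exactly -5.

Omitted value: -5.


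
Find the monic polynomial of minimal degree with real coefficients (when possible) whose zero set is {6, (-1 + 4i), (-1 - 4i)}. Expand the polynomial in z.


The polynomial is p(z) = ∏_{α ∈ S} (z − α), where S = {6, (-1 + 4i), (-1 - 4i)}.
Expanding the product yields: p(z) = z^3 -4·z^2 + 5·z -102.
Note conjugate pairs combine to real quadratics: (z − (-1+4i))(z − (-1−4i)) = z² + 2z + 17.
The resulting polynomial has degree 3 and real coefficients as required.

p(z) = z^3 -4·z^2 + 5·z -102.


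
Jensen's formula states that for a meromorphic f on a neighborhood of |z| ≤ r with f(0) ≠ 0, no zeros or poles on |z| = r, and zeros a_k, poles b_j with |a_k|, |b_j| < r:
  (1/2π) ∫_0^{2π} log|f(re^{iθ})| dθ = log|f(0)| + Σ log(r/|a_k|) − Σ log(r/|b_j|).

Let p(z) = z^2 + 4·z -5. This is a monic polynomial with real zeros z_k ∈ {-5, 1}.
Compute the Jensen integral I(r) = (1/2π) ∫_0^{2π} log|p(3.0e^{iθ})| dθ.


Zeros: -5, 1; r = 3.0.
Inside |z| < r: 1. Outside (|z| ≥ r): -5.
p(0) = -5, so log|p(0)| = log(5) = 1.6094.
Apply Jensen: I(r) = log|p(0)| + Σ_k log(r/|z_k|), summed over zeros inside |z| < r.
  log(r/|z_k|) for z_k = 1: log(3.0/1) = 1.0986
  Outside zeros (-5) contribute nothing to the Jensen sum.
Sum over inside zeros: 1.0986.
I(r) = log|p(0)| + (inside sum) = 1.6094 + 1.0986 = 2.7081.
Note: since some zeros are outside |z| ≤ r, the simplified n·log(r) form does NOT apply — only the inside zeros contribute.

I(r) ≈ 2.7081.


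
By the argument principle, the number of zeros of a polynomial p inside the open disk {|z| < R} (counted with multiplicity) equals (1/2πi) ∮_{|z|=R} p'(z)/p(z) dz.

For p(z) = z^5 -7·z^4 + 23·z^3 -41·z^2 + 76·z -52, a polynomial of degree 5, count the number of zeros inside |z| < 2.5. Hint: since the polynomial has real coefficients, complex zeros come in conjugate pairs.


The zeros of p are: (0 + 2i), (0 - 2i), 1, (3 + 2i), (3 - 2i).
Their magnitudes are: 2, 2, 1, 3.606, 3.606.
Zeros with |z| < R = 2.5: (0 + 2i), (0 - 2i), 1.
Count = 3.
By the argument principle, (1/2πi) ∮_{|z|=R} p'(z)/p(z) dz equals exactly this count.

Number of zeros inside |z| < 2.5: 3.


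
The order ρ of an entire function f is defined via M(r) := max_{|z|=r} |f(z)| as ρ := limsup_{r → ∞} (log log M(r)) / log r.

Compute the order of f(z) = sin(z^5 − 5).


Write sin(w) = (e^{iw} ± e^{−iw})/(2 or 2i), so |sin(w)| ≤ e^{|w|}. With w = z^5 − 5, |w| ≤ 1r^5 + 5 on |z|=r, giving M(r) ≤ e^{1r^5 + 5} and ρ ≤ 5. For the lower bound, choose z on |z|=r with 1z^5 purely imaginary of modulus 1r^5; then |sin(z^5 − 5)| grows like e^{1r^5}/2, so ρ ≥ 5. Hence ρ = 5.
Therefore ρ = 5.

Order ρ = 5.


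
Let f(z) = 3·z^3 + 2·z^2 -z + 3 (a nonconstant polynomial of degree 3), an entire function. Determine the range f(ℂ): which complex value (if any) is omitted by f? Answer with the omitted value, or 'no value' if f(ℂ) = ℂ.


Little Picard bounds the complement of f(ℂ) to at most one point.
For every w ∈ ℂ, the equation p(z) − w = 0 is a nonconstant polynomial in z and hence has at least one root by the fundamental theorem of algebra. So p is surjective onto ℂ, omitting no value.

Omitted value: no value.


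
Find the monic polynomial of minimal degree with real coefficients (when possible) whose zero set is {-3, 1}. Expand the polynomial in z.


The polynomial is p(z) = ∏_{α ∈ S} (z − α), where S = {-3, 1}.
Expanding the product yields: p(z) = z^2 + 2·z -3.
The resulting polynomial has degree 2 and real coefficients as required.

p(z) = z^2 + 2·z -3.


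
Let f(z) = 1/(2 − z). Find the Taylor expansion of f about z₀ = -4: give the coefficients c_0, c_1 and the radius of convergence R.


Let w = z − z₀, so z = z₀ + w.
Then 2 − z = 2 − (z₀ + w) = (2 − z₀) − w = 6 − w.
f(z) = 1/(6 − w) = (1/(6)) · 1/(1 − w/(6)) = Σ_{n≥0} w^n / (6)^(n+1).
So c_n = 1/(6)^(n+1):
  c_0 = 1/(6)^1 = 1/6.
  c_1 = 1/(6)^2 = 1/36.
The series is valid for |w/d| < 1, i.e. |z − z₀| < |d|.
Radius of convergence: R = |2 − z₀| = |6| = 6 (distance from z₀ to the singularity z = 2).

c_0 = 1/6, c_1 = 1/36; R = 6.


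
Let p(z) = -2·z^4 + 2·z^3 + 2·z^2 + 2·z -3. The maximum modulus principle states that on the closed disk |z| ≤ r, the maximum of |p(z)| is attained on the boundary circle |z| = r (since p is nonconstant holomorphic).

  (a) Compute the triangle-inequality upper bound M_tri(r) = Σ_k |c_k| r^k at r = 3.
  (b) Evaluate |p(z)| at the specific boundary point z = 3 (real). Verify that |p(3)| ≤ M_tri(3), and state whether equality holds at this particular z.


Coefficients: c_0 = -3, c_1 = 2, c_2 = 2, c_3 = 2, c_4 = -2. Radius r = 3.
Part (a). Triangle bound: M_tri(r) = Σ_k |c_k| r^k
  = |-3|·3^0 + |2|·3^1 + |2|·3^2 + |2|·3^3 + |-2|·3^4
  = 3 + 6 + 18 + 54 + 162 = 243.
This bounds M(r) := max_{|z|=r} |p(z)| from above; equality holds iff all terms c_k z^k can be made to align in phase at a single z on |z|=r.
Part (b). At z = 3 (real, on the circle |z| = r):
  p(3) = (-3)·3^0 + (2)·3^1 + (2)·3^2 + (2)·3^3 + (-2)·3^4 = -87.
  |p(3)| = 87.
Check: |p(3)| = 87 ≤ 243 = M_tri(3). ✓ Equality does not hold at z = 3 (the coefficients have mixed signs, so the terms do not all align in phase there).

M_tri(3) = 243; |p(3)| = 87; equality at z=3: no.


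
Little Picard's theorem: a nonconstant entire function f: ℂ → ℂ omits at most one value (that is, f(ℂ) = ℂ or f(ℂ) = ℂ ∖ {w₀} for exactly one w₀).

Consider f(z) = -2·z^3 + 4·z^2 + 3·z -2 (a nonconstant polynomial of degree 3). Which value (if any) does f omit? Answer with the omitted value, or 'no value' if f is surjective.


Little Picard bounds the complement of f(ℂ) to at most one point.
For every w ∈ ℂ, the equation p(z) − w = 0 is a nonconstant polynomial in z and hence has at least one root by the fundamental theorem of algebra. So p is surjective onto ℂ, omitting no value.

Omitted value: no value.


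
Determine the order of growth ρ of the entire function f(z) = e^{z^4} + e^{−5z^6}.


Each summand is entire of order 4 and 6 respectively (as in the single-exponential case). The order of a sum is at most the max of the orders, so ρ ≤ 6. For the lower bound: on |z|=r choose arg z so that -5z^6 is real positive; then |e^{-5z^6}| = e^{5r^6} while |e^{1z^4}| ≤ e^{1r^4} = o(e^{5r^6}). So |f| ≥ e^{5r^6}(1 − o(1)) and ρ ≥ 6. Hence ρ = max(4, 6) = 6.
Therefore ρ = 6.

Order ρ = 6.


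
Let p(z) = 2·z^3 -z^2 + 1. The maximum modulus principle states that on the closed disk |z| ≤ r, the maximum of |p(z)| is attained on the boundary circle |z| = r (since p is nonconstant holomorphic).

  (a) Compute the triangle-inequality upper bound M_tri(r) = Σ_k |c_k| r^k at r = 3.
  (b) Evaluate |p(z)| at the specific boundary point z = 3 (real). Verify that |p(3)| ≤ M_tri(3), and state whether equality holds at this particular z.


Coefficients: c_0 = 1, c_1 = 0, c_2 = -1, c_3 = 2. Radius r = 3.
Part (a). Triangle bound: M_tri(r) = Σ_k |c_k| r^k
  = |1|·3^0 + |0|·3^1 + |-1|·3^2 + |2|·3^3
  = 1 + 0 + 9 + 54 = 64.
This bounds M(r) := max_{|z|=r} |p(z)| from above; equality holds iff all terms c_k z^k can be made to align in phase at a single z on |z|=r.
Part (b). At z = 3 (real, on the circle |z| = r):
  p(3) = (1)·3^0 + (0)·3^1 + (-1)·3^2 + (2)·3^3 = 46.
  |p(3)| = 46.
Check: |p(3)| = 46 ≤ 64 = M_tri(3). ✓ Equality does not hold at z = 3 (the coefficients have mixed signs, so the terms do not all align in phase there).

M_tri(3) = 64; |p(3)| = 46; equality at z=3: no.


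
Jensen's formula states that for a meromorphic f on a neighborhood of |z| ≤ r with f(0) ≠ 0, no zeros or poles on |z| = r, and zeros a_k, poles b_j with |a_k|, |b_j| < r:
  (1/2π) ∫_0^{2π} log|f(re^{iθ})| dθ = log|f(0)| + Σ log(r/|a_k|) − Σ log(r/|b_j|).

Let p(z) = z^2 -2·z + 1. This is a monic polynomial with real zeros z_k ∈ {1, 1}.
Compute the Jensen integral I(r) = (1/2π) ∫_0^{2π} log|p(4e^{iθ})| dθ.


Zeros: 1, 1; r = 4.
Inside |z| < r: 1, 1. Outside (|z| ≥ r): ∅.
p(0) = 1, so log|p(0)| = log(1) = 0.0000.
Apply Jensen: I(r) = log|p(0)| + Σ_k log(r/|z_k|), summed over zeros inside |z| < r.
  log(r/|z_k|) for z_k = 1: log(4/1) = 1.3863
  log(r/|z_k|) for z_k = 1: log(4/1) = 1.3863
Sum over inside zeros: 2.7726.
I(r) = log|p(0)| + (inside sum) = 0.0000 + 2.7726 = 2.7726.
Closed form (all zeros inside, monic): I(r) = n·log(r) = 2·log(4) = 2.7726. ✓

I(r) ≈ 2.7726.


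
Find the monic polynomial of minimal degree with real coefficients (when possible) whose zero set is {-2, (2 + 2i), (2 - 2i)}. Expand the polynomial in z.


The polynomial is p(z) = ∏_{α ∈ S} (z − α), where S = {-2, (2 + 2i), (2 - 2i)}.
Expanding the product yields: p(z) = z^3 -2·z^2 + 16.
Note conjugate pairs combine to real quadratics: (z − (2+2i))(z − (2−2i)) = z² − 4z + 8.
The resulting polynomial has degree 3 and real coefficients as required.

p(z) = z^3 -2·z^2 + 16.


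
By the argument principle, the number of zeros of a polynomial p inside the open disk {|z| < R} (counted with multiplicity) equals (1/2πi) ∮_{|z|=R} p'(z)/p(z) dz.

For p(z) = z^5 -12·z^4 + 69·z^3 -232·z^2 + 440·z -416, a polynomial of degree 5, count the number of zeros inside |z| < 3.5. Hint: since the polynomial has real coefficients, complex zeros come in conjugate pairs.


The zeros of p are: (2 + 3i), (2 - 3i), 4, (2 + 2i), (2 - 2i).
Their magnitudes are: 3.606, 3.606, 4, 2.828, 2.828.
Zeros with |z| < R = 3.5: (2 + 2i), (2 - 2i).
Count = 2.
By the argument principle, (1/2πi) ∮_{|z|=R} p'(z)/p(z) dz equals exactly this count.

Number of zeros inside |z| < 3.5: 2.


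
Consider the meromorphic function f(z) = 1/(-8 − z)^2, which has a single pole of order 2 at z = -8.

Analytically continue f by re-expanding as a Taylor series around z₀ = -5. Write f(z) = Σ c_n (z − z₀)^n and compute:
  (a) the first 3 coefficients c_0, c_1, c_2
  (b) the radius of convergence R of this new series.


Let w = z − z₀, so z = z₀ + w.
Then -8 − z = -8 − (z₀ + w) = (-8 − z₀) − w = -3 − w.
f(z) = 1/(-3 − w)^2 = (1/(-3)^2) · (1 − w/(-3))^{−2}.
By the binomial series (1−u)^{−2} = Σ_{n≥0} C(n+1, 1) u^n for |u|<1, with u = w/(-3):
  c_n = C(n+1, 1) / (-3)^(n+2).
  c_0 = 1/(-3)^2 = 1/9.
  c_1 = 2/(-3)^3 = -2/27.
  c_2 = 3/(-3)^4 = 1/27.
The series is valid for |w/d| < 1, i.e. |z − z₀| < |d|.
Radius of convergence: R = |-8 − z₀| = |-3| = 3 (distance from z₀ to the singularity z = -8).

c_0 = 1/9, c_1 = -2/27, c_2 = 1/27; R = 3.


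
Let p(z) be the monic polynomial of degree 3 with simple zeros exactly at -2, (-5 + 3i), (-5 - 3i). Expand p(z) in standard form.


The polynomial is p(z) = ∏_{α ∈ S} (z − α), where S = {-2, (-5 + 3i), (-5 - 3i)}.
Expanding the product yields: p(z) = z^3 + 12·z^2 + 54·z + 68.
Note conjugate pairs combine to real quadratics: (z − (-5+3i))(z − (-5−3i)) = z² + 10z + 34.
The resulting polynomial has degree 3 and real coefficients as required.

p(z) = z^3 + 12·z^2 + 54·z + 68.


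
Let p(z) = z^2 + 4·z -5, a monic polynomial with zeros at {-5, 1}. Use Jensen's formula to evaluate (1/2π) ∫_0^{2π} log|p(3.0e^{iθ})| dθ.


Zeros: -5, 1; r = 3.0.
Inside |z| < r: 1. Outside (|z| ≥ r): -5.
p(0) = -5, so log|p(0)| = log(5) = 1.6094.
Apply Jensen: I(r) = log|p(0)| + Σ_k log(r/|z_k|), summed over zeros inside |z| < r.
  log(r/|z_k|) for z_k = 1: log(3.0/1) = 1.0986
  Outside zeros (-5) contribute nothing to the Jensen sum.
Sum over inside zeros: 1.0986.
I(r) = log|p(0)| + (inside sum) = 1.6094 + 1.0986 = 2.7081.
Note: since some zeros are outside |z| ≤ r, the simplified n·log(r) form does NOT apply — only the inside zeros contribute.

I(r) ≈ 2.7081.


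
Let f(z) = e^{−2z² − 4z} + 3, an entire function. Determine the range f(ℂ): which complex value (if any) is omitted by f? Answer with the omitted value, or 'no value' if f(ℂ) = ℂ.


Little Picard bounds the complement of f(ℂ) to at most one point.
The exponent g(z) = −2z² − 4z is a nonconstant polynomial, hence surjective onto ℂ. So e^{g(z)} takes every value in {e^w : w ∈ ℂ} = ℂ ∖ {0}. Adding 3 shifts the range to ℂ ∖ {3}. f omits exactly 3.

Omitted value: 3.


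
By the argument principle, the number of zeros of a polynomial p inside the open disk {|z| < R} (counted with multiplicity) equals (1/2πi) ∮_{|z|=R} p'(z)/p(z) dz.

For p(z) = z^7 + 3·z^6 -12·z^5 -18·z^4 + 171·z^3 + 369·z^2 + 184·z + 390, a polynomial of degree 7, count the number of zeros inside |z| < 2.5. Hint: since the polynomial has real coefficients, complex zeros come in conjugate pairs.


The zeros of p are: -3, (3 + 2i), (3 - 2i), (-3 + 1i), (-3 - 1i), (0 + 1i), (0 - 1i).
Their magnitudes are: 3, 3.606, 3.606, 3.162, 3.162, 1, 1.
Zeros with |z| < R = 2.5: (0 + 1i), (0 - 1i).
Count = 2.
By the argument principle, (1/2πi) ∮_{|z|=R} p'(z)/p(z) dz equals exactly this count.

Number of zeros inside |z| < 2.5: 2.


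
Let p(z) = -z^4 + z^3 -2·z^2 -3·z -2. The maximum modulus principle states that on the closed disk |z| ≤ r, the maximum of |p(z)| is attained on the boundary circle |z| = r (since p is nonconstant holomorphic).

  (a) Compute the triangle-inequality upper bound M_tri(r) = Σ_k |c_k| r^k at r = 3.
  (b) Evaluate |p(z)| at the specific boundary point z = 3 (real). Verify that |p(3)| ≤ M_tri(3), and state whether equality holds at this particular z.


Coefficients: c_0 = -2, c_1 = -3, c_2 = -2, c_3 = 1, c_4 = -1. Radius r = 3.
Part (a). Triangle bound: M_tri(r) = Σ_k |c_k| r^k
  = |-2|·3^0 + |-3|·3^1 + |-2|·3^2 + |1|·3^3 + |-1|·3^4
  = 2 + 9 + 18 + 27 + 81 = 137.
This bounds M(r) := max_{|z|=r} |p(z)| from above; equality holds iff all terms c_k z^k can be made to align in phase at a single z on |z|=r.
Part (b). At z = 3 (real, on the circle |z| = r):
  p(3) = (-2)·3^0 + (-3)·3^1 + (-2)·3^2 + (1)·3^3 + (-1)·3^4 = -83.
  |p(3)| = 83.
Check: |p(3)| = 83 ≤ 137 = M_tri(3). ✓ Equality does not hold at z = 3 (the coefficients have mixed signs, so the terms do not all align in phase there).

M_tri(3) = 137; |p(3)| = 83; equality at z=3: no.


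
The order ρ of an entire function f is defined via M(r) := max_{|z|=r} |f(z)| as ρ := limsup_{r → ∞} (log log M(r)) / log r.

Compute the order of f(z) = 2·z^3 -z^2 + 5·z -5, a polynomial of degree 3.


|f(z)| ≤ Σ|c_k|·r^k = O(r^3) as r → ∞. Polynomial growth is O(e^{r^ε}) for every ε > 0 (since r^3/e^{r^ε} → 0), so ρ ≤ ε for all ε > 0, i.e. ρ = 0. Every nonconstant polynomial has order 0.
Therefore ρ = 0.

Order ρ = 0.


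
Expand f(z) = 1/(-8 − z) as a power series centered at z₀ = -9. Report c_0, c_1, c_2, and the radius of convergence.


Let w = z − z₀, so z = z₀ + w.
Then -8 − z = -8 − (z₀ + w) = (-8 − z₀) − w = 1 − w.
f(z) = 1/(1 − w) = (1/(1)) · 1/(1 − w/(1)) = Σ_{n≥0} w^n / (1)^(n+1).
So c_n = 1/(1)^(n+1):
  c_0 = 1/(1)^1 = 1.
  c_1 = 1/(1)^2 = 1.
  c_2 = 1/(1)^3 = 1.
The series is valid for |w/d| < 1, i.e. |z − z₀| < |d|.
Radius of convergence: R = |-8 − z₀| = |1| = 1 (distance from z₀ to the singularity z = -8).

c_0 = 1, c_1 = 1, c_2 = 1; R = 1.


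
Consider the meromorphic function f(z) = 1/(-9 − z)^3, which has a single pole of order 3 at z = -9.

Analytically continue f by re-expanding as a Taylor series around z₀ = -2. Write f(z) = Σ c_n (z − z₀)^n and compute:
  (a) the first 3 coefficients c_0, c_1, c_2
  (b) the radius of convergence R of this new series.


Let w = z − z₀, so z = z₀ + w.
Then -9 − z = -9 − (z₀ + w) = (-9 − z₀) − w = -7 − w.
f(z) = 1/(-7 − w)^3 = (1/(-7)^3) · (1 − w/(-7))^{−3}.
By the binomial series (1−u)^{−3} = Σ_{n≥0} C(n+2, 2) u^n for |u|<1, with u = w/(-7):
  c_n = C(n+2, 2) / (-7)^(n+3).
  c_0 = 1/(-7)^3 = -1/343.
  c_1 = 3/(-7)^4 = 3/2401.
  c_2 = 6/(-7)^5 = -6/16807.
The series is valid for |w/d| < 1, i.e. |z − z₀| < |d|.
Radius of convergence: R = |-9 − z₀| = |-7| = 7 (distance from z₀ to the singularity z = -9).

c_0 = -1/343, c_1 = 3/2401, c_2 = -6/16807; R = 7.


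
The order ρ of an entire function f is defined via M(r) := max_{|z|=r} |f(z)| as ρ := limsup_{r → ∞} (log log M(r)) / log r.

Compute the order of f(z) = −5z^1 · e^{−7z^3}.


M(r) = max_{|z|=r} |-5|·|z|^1·|e^{−7z^3}| = 5·r^1 · e^{7r^3} (the factors attain their maxima compatibly on |z|=r). Then log M(r) = log 5 + 1·log r + 7r^3, dominated by the last term, so log log M(r) ~ 3·log r. The polynomial factor -5z^1 contributes only a log r term and does not affect the order. ρ = 3.
Therefore ρ = 3.

Order ρ = 3.


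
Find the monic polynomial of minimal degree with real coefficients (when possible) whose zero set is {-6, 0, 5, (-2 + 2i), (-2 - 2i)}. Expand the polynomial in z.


The polynomial is p(z) = ∏_{α ∈ S} (z − α), where S = {-6, 0, 5, (-2 + 2i), (-2 - 2i)}.
Expanding the product yields: p(z) = z^5 + 5·z^4 -18·z^3 -112·z^2 -240·z.
Note conjugate pairs combine to real quadratics: (z − (-2+2i))(z − (-2−2i)) = z² + 4z + 8.
The resulting polynomial has degree 5 and real coefficients as required.

p(z) = z^5 + 5·z^4 -18·z^3 -112·z^2 -240·z.


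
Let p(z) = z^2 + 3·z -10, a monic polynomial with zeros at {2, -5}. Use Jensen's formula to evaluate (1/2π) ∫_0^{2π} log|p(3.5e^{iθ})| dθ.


Zeros: -5, 2; r = 3.5.
Inside |z| < r: 2. Outside (|z| ≥ r): -5.
p(0) = -10, so log|p(0)| = log(10) = 2.3026.
Apply Jensen: I(r) = log|p(0)| + Σ_k log(r/|z_k|), summed over zeros inside |z| < r.
  log(r/|z_k|) for z_k = 2: log(3.5/2) = 0.5596
  Outside zeros (-5) contribute nothing to the Jensen sum.
Sum over inside zeros: 0.5596.
I(r) = log|p(0)| + (inside sum) = 2.3026 + 0.5596 = 2.8622.
Note: since some zeros are outside |z| ≤ r, the simplified n·log(r) form does NOT apply — only the inside zeros contribute.

I(r) ≈ 2.8622.


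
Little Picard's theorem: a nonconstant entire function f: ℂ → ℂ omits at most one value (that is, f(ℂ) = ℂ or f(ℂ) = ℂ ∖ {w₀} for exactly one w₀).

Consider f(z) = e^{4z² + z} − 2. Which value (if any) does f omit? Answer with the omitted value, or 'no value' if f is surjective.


Little Picard bounds the complement of f(ℂ) to at most one point.
The exponent g(z) = 4z² + z is a nonconstant polynomial, hence surjective onto ℂ. So e^{g(z)} takes every value in {e^w : w ∈ ℂ} = ℂ ∖ {0}. Adding -2 shifts the range to ℂ ∖ {-2}. f omits exactly -2.

Omitted value: -2.


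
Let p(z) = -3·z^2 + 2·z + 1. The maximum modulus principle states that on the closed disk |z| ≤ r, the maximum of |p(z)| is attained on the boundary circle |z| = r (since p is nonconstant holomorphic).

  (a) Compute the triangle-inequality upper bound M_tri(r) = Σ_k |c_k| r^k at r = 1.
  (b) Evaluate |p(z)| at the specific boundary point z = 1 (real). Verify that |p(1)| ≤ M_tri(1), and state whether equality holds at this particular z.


Coefficients: c_0 = 1, c_1 = 2, c_2 = -3. Radius r = 1.
Part (a). Triangle bound: M_tri(r) = Σ_k |c_k| r^k
  = |1|·1^0 + |2|·1^1 + |-3|·1^2
  = 1 + 2 + 3 = 6.
This bounds M(r) := max_{|z|=r} |p(z)| from above; equality holds iff all terms c_k z^k can be made to align in phase at a single z on |z|=r.
Part (b). At z = 1 (real, on the circle |z| = r):
  p(1) = (1)·1^0 + (2)·1^1 + (-3)·1^2 = 0.
  |p(1)| = 0.
Check: |p(1)| = 0 ≤ 6 = M_tri(1). ✓ Equality does not hold at z = 1 (the coefficients have mixed signs, so the terms do not all align in phase there).

M_tri(1) = 6; |p(1)| = 0; equality at z=1: no.


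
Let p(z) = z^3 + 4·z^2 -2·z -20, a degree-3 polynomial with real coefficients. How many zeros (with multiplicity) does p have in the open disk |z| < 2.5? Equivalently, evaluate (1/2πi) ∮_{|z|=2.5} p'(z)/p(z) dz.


The zeros of p are: (-3 + 1i), (-3 - 1i), 2.
Their magnitudes are: 3.162, 3.162, 2.
Zeros with |z| < R = 2.5: 2.
Count = 1.
By the argument principle, (1/2πi) ∮_{|z|=R} p'(z)/p(z) dz equals exactly this count.

Number of zeros inside |z| < 2.5: 1.


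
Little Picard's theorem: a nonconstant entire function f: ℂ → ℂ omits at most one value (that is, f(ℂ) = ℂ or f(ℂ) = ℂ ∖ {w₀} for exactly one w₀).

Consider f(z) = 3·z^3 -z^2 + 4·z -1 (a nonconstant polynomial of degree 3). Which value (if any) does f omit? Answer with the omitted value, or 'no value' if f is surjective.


Little Picard bounds the complement of f(ℂ) to at most one point.
For every w ∈ ℂ, the equation p(z) − w = 0 is a nonconstant polynomial in z and hence has at least one root by the fundamental theorem of algebra. So p is surjective onto ℂ, omitting no value.

Omitted value: no value.


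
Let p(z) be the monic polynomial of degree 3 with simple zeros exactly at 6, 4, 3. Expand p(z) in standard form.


The polynomial is p(z) = ∏_{α ∈ S} (z − α), where S = {6, 4, 3}.
Expanding the product yields: p(z) = z^3 -13·z^2 + 54·z -72.
The resulting polynomial has degree 3 and real coefficients as required.

p(z) = z^3 -13·z^2 + 54·z -72.
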